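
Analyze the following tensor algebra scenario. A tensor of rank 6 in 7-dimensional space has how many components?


The number of components of a rank-r tensor in d dimensions is d^r.
Here d = 7 and r = 6.
7^6 = 117649

117649


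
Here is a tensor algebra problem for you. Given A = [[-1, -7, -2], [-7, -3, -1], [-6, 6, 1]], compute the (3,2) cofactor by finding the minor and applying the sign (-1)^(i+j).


To find cofactor C_{32}, delete row 3 and column 2.
The resulting 2x2 submatrix is: [[-1, -2], [-7, -1]]
Minor M_{32} = -1*-1 - -2*-7
  = 1 - 14 = -13
Sign = (-1)^(3+2) = (-1)^5 = -1
Cofactor C_{32} = -1 * -13 = 13

13


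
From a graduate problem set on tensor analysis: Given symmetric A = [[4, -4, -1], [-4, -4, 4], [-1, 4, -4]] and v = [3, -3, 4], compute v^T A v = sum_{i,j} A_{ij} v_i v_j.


First compute Av:
(Av)_1 = 4*3 + -4*-3 + -1*4 = 20
(Av)_2 = -4*3 + -4*-3 + 4*4 = 16
(Av)_3 = -1*3 + 4*-3 + -4*4 = -31
Av = [20, 16, -31]
Then v^T (Av) = 3*20 + -3*16 + 4*-31
= 60 + -48 + -124 = -112

-112


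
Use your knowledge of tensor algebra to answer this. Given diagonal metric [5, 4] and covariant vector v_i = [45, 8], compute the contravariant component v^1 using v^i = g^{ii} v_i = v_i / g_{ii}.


To raise an index with a diagonal metric: v^i = v_i / g_{ii}.
For index 1: v_1 = 45, g_{11} = 5
v^1 = 45 / 5 = 9

9


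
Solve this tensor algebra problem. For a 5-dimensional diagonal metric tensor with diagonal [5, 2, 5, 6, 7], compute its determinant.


For a diagonal metric, the determinant is the product of diagonal entries.
Diagonal entries: 5, 2, 5, 6, 7
det(g) = 5 * 2 * 5 * 6 * 7 = 2100

2100


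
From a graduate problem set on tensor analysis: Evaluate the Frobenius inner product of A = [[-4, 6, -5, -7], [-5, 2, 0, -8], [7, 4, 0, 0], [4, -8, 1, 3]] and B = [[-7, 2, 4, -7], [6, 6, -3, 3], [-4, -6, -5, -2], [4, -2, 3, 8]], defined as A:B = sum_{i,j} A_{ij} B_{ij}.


A:B = sum over all i,j of A_{ij} * B_{ij}.
Row 1: -4*-7=28, 6*2=12, -5*4=-20, -7*-7=49 => row sum = 69
Row 2: -5*6=-30, 2*6=12, 0*-3=0, -8*3=-24 => row sum = -42
Row 3: 7*-4=-28, 4*-6=-24, 0*-5=0, 0*-2=0 => row sum = -52
Row 4: 4*4=16, -8*-2=16, 1*3=3, 3*8=24 => row sum = 59
Total = 69 + -42 + -52 + 59 = 34

34


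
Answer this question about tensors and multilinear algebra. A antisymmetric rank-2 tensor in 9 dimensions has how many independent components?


A antisymmetric rank-2 tensor in d dimensions has d(d-1)/2 independent components.
d = 9
d(d-1)/2 = 9 * 8 / 2 = 72 / 2 = 36

36


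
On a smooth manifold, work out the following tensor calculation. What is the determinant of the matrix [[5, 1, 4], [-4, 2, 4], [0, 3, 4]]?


Expanding along the first row, det(A) = a11*M_11 - a12*M_12 + a13*M_13, where M_1j is the (1,j) minor.
Minor M_11 = 2*4 - 4*3 = -4
Minor M_12 = -4*4 - 4*0 = -16
Minor M_13 = -4*3 - 2*0 = -12
det = 5*(-4) - 1*(-16) + 4*(-12)
    = -20 - -16 + -48
    = -52

-52


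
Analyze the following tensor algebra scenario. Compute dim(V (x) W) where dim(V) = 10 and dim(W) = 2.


The dimension of a tensor product is the product of dimensions.
dim(V) = 10, dim(W) = 2
dim(V (x) W) = 10 * 2 = 20

20


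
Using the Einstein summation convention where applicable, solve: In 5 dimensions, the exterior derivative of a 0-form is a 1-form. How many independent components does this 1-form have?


The exterior derivative of a p-form is a (p+1)-form.
Its number of independent components is C(n, p+1).
n = 5, p+1 = 1
C(5, 1) = 5

5


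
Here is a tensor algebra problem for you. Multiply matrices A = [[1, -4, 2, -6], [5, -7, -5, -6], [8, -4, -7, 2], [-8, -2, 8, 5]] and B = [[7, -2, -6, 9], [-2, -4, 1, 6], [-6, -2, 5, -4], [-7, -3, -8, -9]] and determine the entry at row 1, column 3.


(AB)_{ij} = sum_k A_{ik} B_{kj}.
For i=1, j=3:
A_{11} * B_{13} = 1 * -6 = -6
A_{12} * B_{23} = -4 * 1 = -4
A_{13} * B_{33} = 2 * 5 = 10
A_{14} * B_{43} = -6 * -8 = 48
Sum = -6 + -4 + 10 + 48 = 48

48


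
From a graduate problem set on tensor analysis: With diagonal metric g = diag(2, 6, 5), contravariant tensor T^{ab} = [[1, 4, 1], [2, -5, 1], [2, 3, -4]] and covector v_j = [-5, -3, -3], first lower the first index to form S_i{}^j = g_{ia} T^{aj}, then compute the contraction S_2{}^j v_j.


Step 1: lower the first index. For a diagonal metric, g_{ia} T^{aj} = g_{ii} T^{ij} (no sum on i).
g_{22} = 6
S_2{}^1 = 6 * T^{21} = 6 * 2 = 12
S_2{}^2 = 6 * T^{22} = 6 * -5 = -30
S_2{}^3 = 6 * T^{23} = 6 * 1 = 6
Step 2: contract S_2{}^j with v_j.
S_2{}^1 * v_1 = 12 * -5 = -60
S_2{}^2 * v_2 = -30 * -3 = 90
S_2{}^3 * v_3 = 6 * -3 = -18
Result = -60 + 90 + -18 = 12

12


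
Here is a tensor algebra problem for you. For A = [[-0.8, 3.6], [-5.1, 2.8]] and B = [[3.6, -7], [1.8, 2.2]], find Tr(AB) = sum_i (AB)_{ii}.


Tr(AB) = sum_i (AB)_{ii} where (AB)_{ii} = sum_k A_{ik} B_{ki}.
(AB)_{11} = -0.8*3.6 + 3.6*1.8 = 3.6
(AB)_{22} = -5.1*-7 + 2.8*2.2 = 41.86
Tr(AB) = 3.6 + 41.86 = 45.46

45.46


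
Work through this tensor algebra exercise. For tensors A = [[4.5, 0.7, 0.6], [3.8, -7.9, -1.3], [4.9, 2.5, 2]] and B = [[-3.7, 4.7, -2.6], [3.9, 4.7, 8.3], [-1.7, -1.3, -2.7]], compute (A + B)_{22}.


Tensor addition is component-wise: (A + B)_{ij} = A_{ij} + B_{ij}.
A_{22} = -7.9
B_{22} = 4.7
(A + B)_{22} = -7.9 + 4.7 = -3.2

-3.2


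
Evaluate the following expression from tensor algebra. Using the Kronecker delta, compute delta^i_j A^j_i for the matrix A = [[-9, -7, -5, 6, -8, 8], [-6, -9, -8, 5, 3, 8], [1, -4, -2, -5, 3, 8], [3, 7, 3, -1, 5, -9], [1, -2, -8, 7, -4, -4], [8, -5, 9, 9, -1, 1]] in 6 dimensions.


The contraction (trace) of a rank-2 tensor is the sum of its diagonal elements.
Diagonal entries: A[1,1] = -9, A[2,2] = -9, A[3,3] = -2, A[4,4] = -1, A[5,5] = -4, A[6,6] = 1
Tr(A) = -9 + -9 + -2 + -1 + -4 + 1 = -24

-24


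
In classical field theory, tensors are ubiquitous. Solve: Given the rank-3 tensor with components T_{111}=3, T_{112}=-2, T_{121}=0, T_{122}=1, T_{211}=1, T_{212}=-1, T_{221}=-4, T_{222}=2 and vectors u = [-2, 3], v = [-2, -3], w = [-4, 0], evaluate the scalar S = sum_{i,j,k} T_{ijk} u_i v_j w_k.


S = sum over i,j,k of T_{ijk} u_i v_j w_k. Expanding all 8 terms:
T_{111}*u_1*v_1*w_1 = 3*-2*-2*-4 = -48  (running total: -48)
T_{112}*u_1*v_1*w_2 = -2*-2*-2*0 = 0  (running total: -48)
T_{121}*u_1*v_2*w_1 = 0*-2*-3*-4 = 0  (running total: -48)
T_{122}*u_1*v_2*w_2 = 1*-2*-3*0 = 0  (running total: -48)
T_{211}*u_2*v_1*w_1 = 1*3*-2*-4 = 24  (running total: -24)
T_{212}*u_2*v_1*w_2 = -1*3*-2*0 = 0  (running total: -24)
T_{221}*u_2*v_2*w_1 = -4*3*-3*-4 = -144  (running total: -168)
T_{222}*u_2*v_2*w_2 = 2*3*-3*0 = 0  (running total: -168)
S = -168

-168


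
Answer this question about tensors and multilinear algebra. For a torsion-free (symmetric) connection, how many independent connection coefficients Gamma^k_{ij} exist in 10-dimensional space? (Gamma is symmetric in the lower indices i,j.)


Christoffel symbols Gamma^k_{ij} are symmetric in i,j, so there are d * d(d+1)/2 independent symbols.
d = 10
d(d+1)/2 = 10 * 11 / 2 = 55
Total = 10 * 55 = 550

550


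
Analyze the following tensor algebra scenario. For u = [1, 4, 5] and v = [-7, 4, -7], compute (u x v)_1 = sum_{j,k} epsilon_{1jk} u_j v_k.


(u x v)_1 = sum_{j,k} epsilon_{1jk} u_j v_k. Only permutations of (1,2,3) contribute; the two non-zero terms are:
eps_{123} u_2 v_3 = 1 * 4 * -7 = -28
eps_{132} u_3 v_2 = -1 * 5 * 4 = -20
(u x v)_1 = -48

-48


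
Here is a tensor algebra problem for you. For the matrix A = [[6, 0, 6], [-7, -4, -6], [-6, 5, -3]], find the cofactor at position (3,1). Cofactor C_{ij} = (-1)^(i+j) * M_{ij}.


To find cofactor C_{31}, delete row 3 and column 1.
The resulting 2x2 submatrix is: [[0, 6], [-4, -6]]
Minor M_{31} = 0*-6 - 6*-4
  = 0 - -24 = 24
Sign = (-1)^(3+1) = (-1)^4 = 1
Cofactor C_{31} = 1 * 24 = 24

24


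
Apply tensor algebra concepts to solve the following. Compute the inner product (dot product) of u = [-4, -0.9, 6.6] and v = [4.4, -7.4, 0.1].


The inner product u . v = sum of u_i * v_i.
Term-by-term: -4 * 4.4, -0.9 * -7.4, 6.6 * 0.1
Products: -17.6, 6.66, 0.66
Sum = -17.6 + 6.66 + 0.66 = -10.28

-10.28


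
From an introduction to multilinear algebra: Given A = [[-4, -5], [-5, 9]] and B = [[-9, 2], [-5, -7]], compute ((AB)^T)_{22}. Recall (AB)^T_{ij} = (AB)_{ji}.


(AB)^T_{ij} = (AB)_{ji} = sum_k A_{jk} B_{ki}.
For i=2, j=2 we need (AB)_{22}:
A_{21} * B_{12} = -5 * 2 = -10
A_{22} * B_{22} = 9 * -7 = -63
Sum = -10 + -63 = -73

-73


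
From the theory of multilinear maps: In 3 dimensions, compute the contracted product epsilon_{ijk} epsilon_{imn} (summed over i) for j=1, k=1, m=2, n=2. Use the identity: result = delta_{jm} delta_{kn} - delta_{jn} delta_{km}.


Using the identity: epsilon_{ijk} epsilon_{imn} = delta_{jm} delta_{kn} - delta_{jn} delta_{km}.
delta_{12} = 0
delta_{12} = 0
delta_{12} = 0
delta_{12} = 0
Result = 0 * 0 - 0 * 0 = 0 - 0 = 0

0


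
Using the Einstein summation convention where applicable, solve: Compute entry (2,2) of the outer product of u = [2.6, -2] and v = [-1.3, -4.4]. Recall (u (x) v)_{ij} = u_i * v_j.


The outer product entry T_{ij} = u_i * v_j.
We need i=2, j=2.
u_2 = -2, v_2 = -4.4
T_{2,2} = -2 * -4.4 = 8.8

8.8


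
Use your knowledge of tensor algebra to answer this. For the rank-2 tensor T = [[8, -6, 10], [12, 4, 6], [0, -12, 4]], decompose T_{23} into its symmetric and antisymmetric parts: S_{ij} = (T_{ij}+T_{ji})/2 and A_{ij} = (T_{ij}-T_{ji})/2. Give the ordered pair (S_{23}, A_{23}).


T_{23} = 6
T_{32} = -12
S_{23} = (6 + -12)/2 = -6/2 = -3
A_{23} = (6 - -12)/2 = 18/2 = 9
Check: S + A = -3 + 9 = 6 = T_{23}.

(-3, 9)


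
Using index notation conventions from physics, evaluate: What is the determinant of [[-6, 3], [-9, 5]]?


For a 2x2 matrix [[a, b], [c, d]], det = a*d - b*c.
a = -6, b = 3, c = -9, d = 5
a*d = -6 * 5 = -30
b*c = 3 * -9 = -27
det = -30 - -27 = -3

-3


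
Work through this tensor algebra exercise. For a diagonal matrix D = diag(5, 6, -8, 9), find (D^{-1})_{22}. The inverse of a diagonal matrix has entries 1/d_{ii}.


For a diagonal matrix, the inverse has entries (D^{-1})_{ii} = 1/d_{ii}.
The diagonal entries are: d_{11} = 5, d_{22} = 6, d_{33} = -8, d_{44} = 9
We need (D^{-1})_{22} = 1/d_{22} = 1/6 = 1/6

1/6


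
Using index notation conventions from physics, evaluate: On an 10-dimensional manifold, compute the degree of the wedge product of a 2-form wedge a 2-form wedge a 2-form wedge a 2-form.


The degree of a wedge product is the sum of the degrees of the individual forms.
Degrees: 2, 2, 2, 2
Total degree = 2 + 2 + 2 + 2 = 8

8


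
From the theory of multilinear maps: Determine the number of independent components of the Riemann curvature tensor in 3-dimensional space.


The Riemann tensor in d dimensions has d^2(d^2 - 1)/12 independent components.
d = 3, so d^2 = 9
d^2 - 1 = 8
d^2(d^2 - 1) = 9 * 8 = 72
Divide by 12: 72 / 12 = 6

6


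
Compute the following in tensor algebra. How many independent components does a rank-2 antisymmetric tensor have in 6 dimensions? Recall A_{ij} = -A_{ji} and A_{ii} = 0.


An antisymmetric rank-2 tensor satisfies A_{ij} = -A_{ji}, so diagonal entries are zero.
The independent components are the upper-triangular entries: C(n, 2) = n(n-1)/2.
n = 6
C(6, 2) = 6 * 5 / 2 = 30 / 2 = 15

15


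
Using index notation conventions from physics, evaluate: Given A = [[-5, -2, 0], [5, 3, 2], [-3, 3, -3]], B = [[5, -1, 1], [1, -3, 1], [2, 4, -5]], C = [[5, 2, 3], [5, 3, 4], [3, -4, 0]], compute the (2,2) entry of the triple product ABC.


(ABC)_{22} = sum_m (AB)_{2m} C_{m2}. First compute row 2 of AB.
(AB)_{21} = 5*5 + 3*1 + 2*2 = 32
(AB)_{22} = 5*-1 + 3*-3 + 2*4 = -6
(AB)_{23} = 5*1 + 3*1 + 2*-5 = -2
Now contract with column 2 of C:
(AB)_{21} * C_{12} = 32 * 2 = 64
(AB)_{22} * C_{22} = -6 * 3 = -18
(AB)_{23} * C_{32} = -2 * -4 = 8
(ABC)_{22} = 64 + -18 + 8 = 54

54


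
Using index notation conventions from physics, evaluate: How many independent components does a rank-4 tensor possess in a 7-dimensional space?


The number of components of a rank-r tensor in d dimensions is d^r.
Here d = 7 and r = 4.
7^4 = 2401

2401


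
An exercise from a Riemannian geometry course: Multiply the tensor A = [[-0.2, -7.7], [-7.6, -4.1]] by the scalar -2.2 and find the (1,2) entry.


Scalar multiplication: (cA)_{ij} = c * A_{ij}.
c = -2.2
A_{12} = -7.7
(cA)_{12} = -2.2 * -7.7 = 16.94

16.94


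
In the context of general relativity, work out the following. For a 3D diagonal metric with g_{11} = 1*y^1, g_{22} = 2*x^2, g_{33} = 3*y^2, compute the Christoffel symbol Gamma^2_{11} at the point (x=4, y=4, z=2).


For a diagonal metric, Gamma^k_{ij} = (1/2) g^{kk} (dg_{ik}/dx_j + dg_{jk}/dx_i - dg_{ij}/dx_k).
The metric is diagonal, so g_{ab} = 0 for a != b.
At the given point: g_{11} = 4, g_{22} = 32, g_{33} = 48
g^{22} = 1/32
dg_{12}/dx_1 = 0 (off-diagonal)
dg_{12}/dx_1 = 0 (off-diagonal)
dg_{11}/dx_2 = dg_{11}/dx_2 = 1
Numerator = 0 + 0 - 1 = -1
Gamma^2_{11} = -1 / (2 * 32) = -1/64

-1/64


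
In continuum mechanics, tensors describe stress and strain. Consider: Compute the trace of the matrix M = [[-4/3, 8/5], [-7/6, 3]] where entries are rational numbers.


The trace is the sum of diagonal entries.
Diagonal: M[1,1] = -4/3, M[2,2] = 3
Tr(M) = -4/3 + 3
Computing step by step:
After adding M[1,1]: -4/3
After adding M[2,2]: 5/3
Tr(M) = 5/3

5/3


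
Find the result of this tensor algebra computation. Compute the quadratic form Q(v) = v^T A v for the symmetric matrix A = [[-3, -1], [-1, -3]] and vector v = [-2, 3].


First compute Av:
(Av)_1 = -3*-2 + -1*3 = 3
(Av)_2 = -1*-2 + -3*3 = -7
Av = [3, -7]
Then v^T (Av) = -2*3 + 3*-7
= -6 + -21 = -27

-27


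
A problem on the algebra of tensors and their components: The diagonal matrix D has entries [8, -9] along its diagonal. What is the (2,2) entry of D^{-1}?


For a diagonal matrix, the inverse has entries (D^{-1})_{ii} = 1/d_{ii}.
The diagonal entries are: d_{11} = 8, d_{22} = -9
We need (D^{-1})_{22} = 1/d_{22} = 1/-9 = -1/9

-1/9


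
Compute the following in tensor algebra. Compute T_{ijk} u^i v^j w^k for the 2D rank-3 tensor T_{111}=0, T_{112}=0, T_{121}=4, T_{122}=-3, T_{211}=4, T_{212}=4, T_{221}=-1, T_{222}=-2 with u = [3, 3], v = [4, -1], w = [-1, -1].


S = sum over i,j,k of T_{ijk} u_i v_j w_k. Expanding all 8 terms:
T_{111}*u_1*v_1*w_1 = 0*3*4*-1 = 0  (running total: 0)
T_{112}*u_1*v_1*w_2 = 0*3*4*-1 = 0  (running total: 0)
T_{121}*u_1*v_2*w_1 = 4*3*-1*-1 = 12  (running total: 12)
T_{122}*u_1*v_2*w_2 = -3*3*-1*-1 = -9  (running total: 3)
T_{211}*u_2*v_1*w_1 = 4*3*4*-1 = -48  (running total: -45)
T_{212}*u_2*v_1*w_2 = 4*3*4*-1 = -48  (running total: -93)
T_{221}*u_2*v_2*w_1 = -1*3*-1*-1 = -3  (running total: -96)
T_{222}*u_2*v_2*w_2 = -2*3*-1*-1 = -6  (running total: -102)
S = -102

-102


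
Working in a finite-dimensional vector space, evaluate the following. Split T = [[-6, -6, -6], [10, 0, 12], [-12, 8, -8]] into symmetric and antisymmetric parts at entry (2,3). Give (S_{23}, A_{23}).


T_{23} = 12
T_{32} = 8
S_{23} = (12 + 8)/2 = 20/2 = 10
A_{23} = (12 - 8)/2 = 4/2 = 2
Check: S + A = 10 + 2 = 12 = T_{23}.

(10, 2)


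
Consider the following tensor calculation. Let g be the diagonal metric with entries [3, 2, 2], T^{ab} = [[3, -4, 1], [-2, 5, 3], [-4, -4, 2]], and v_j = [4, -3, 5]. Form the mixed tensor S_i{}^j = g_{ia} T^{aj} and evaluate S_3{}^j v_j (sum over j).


Step 1: lower the first index. For a diagonal metric, g_{ia} T^{aj} = g_{ii} T^{ij} (no sum on i).
g_{33} = 2
S_3{}^1 = 2 * T^{31} = 2 * -4 = -8
S_3{}^2 = 2 * T^{32} = 2 * -4 = -8
S_3{}^3 = 2 * T^{33} = 2 * 2 = 4
Step 2: contract S_3{}^j with v_j.
S_3{}^1 * v_1 = -8 * 4 = -32
S_3{}^2 * v_2 = -8 * -3 = 24
S_3{}^3 * v_3 = 4 * 5 = 20
Result = -32 + 24 + 20 = 12

12


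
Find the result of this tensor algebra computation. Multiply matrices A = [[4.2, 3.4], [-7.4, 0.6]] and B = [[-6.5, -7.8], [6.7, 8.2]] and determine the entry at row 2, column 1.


(AB)_{ij} = sum_k A_{ik} B_{kj}.
For i=2, j=1:
A_{21} * B_{11} = -7.4 * -6.5 = 48.1
A_{22} * B_{21} = 0.6 * 6.7 = 4.02
Sum = 48.1 + 4.02 = 52.12

52.12


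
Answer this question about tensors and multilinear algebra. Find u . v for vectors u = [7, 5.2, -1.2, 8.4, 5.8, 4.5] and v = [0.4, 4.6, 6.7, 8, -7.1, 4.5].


The inner product u . v = sum of u_i * v_i.
Term-by-term: 7 * 0.4, 5.2 * 4.6, -1.2 * 6.7, 8.4 * 8, 5.8 * -7.1, 4.5 * 4.5
Products: 2.8, 23.92, -8.04, 67.2, -41.18, 20.25
Sum = 2.8 + 23.92 + -8.04 + 67.2 + -41.18 + 20.25 = 64.95

64.95


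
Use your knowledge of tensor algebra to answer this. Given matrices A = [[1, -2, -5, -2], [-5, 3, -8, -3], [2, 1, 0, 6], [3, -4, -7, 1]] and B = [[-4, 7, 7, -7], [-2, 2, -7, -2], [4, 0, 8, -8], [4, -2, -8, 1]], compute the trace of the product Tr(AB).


Tr(AB) = sum_i (AB)_{ii} where (AB)_{ii} = sum_k A_{ik} B_{ki}.
(AB)_{11} = 1*-4 + -2*-2 + -5*4 + -2*4 = -28
(AB)_{22} = -5*7 + 3*2 + -8*0 + -3*-2 = -23
(AB)_{33} = 2*7 + 1*-7 + 0*8 + 6*-8 = -41
(AB)_{44} = 3*-7 + -4*-2 + -7*-8 + 1*1 = 44
Tr(AB) = -28 + -23 + -41 + 44 = -48

-48


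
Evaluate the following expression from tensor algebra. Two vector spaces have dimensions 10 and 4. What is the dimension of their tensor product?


The dimension of a tensor product is the product of dimensions.
dim(V) = 10, dim(W) = 4
dim(V (x) W) = 10 * 4 = 40

40


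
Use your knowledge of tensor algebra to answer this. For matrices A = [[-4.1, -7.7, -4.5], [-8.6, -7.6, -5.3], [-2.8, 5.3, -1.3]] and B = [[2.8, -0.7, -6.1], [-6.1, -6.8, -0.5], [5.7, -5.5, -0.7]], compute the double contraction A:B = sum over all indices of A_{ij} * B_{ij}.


A:B = sum over all i,j of A_{ij} * B_{ij}.
Row 1: -4.1*2.8=-11.48, -7.7*-0.7=5.39, -4.5*-6.1=27.45 => row sum = 21.36
Row 2: -8.6*-6.1=52.46, -7.6*-6.8=51.68, -5.3*-0.5=2.65 => row sum = 106.79
Row 3: -2.8*5.7=-15.96, 5.3*-5.5=-29.15, -1.3*-0.7=0.91 => row sum = -44.2
Total = 21.36 + 106.79 + -44.2 = 83.95

83.95


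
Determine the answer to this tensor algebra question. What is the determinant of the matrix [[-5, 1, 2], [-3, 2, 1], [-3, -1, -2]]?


Expanding along the first row, det(A) = a11*M_11 - a12*M_12 + a13*M_13, where M_1j is the (1,j) minor.
Minor M_11 = 2*-2 - 1*-1 = -3
Minor M_12 = -3*-2 - 1*-3 = 9
Minor M_13 = -3*-1 - 2*-3 = 9
det = -5*(-3) - 1*(9) + 2*(9)
    = 15 - 9 + 18
    = 24

24


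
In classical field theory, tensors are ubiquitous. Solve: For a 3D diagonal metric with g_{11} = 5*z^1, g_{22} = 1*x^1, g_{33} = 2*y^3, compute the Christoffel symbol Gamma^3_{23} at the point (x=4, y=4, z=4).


For a diagonal metric, Gamma^k_{ij} = (1/2) g^{kk} (dg_{ik}/dx_j + dg_{jk}/dx_i - dg_{ij}/dx_k).
The metric is diagonal, so g_{ab} = 0 for a != b.
At the given point: g_{11} = 20, g_{22} = 4, g_{33} = 128
g^{33} = 1/128
dg_{23}/dx_3 = 0 (off-diagonal)
dg_{33}/dx_2 = dg_{33}/dx_2 = 96
dg_{23}/dx_3 = 0 (off-diagonal)
Numerator = 0 + 96 - 0 = 96
Gamma^3_{23} = 96 / (2 * 128) = 3/8

3/8


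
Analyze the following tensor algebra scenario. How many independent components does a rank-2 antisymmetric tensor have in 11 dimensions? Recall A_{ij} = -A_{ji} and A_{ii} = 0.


An antisymmetric rank-2 tensor satisfies A_{ij} = -A_{ji}, so diagonal entries are zero.
The independent components are the upper-triangular entries: C(n, 2) = n(n-1)/2.
n = 11
C(11, 2) = 11 * 10 / 2 = 110 / 2 = 55

55


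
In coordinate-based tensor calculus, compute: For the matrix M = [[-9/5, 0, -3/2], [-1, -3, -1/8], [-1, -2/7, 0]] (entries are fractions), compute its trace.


The trace is the sum of diagonal entries.
Diagonal: M[1,1] = -9/5, M[2,2] = -3, M[3,3] = 0
Tr(M) = -9/5 + -3 + 0
Computing step by step:
After adding M[1,1]: -9/5
After adding M[2,2]: -24/5
After adding M[3,3]: -24/5
Tr(M) = -24/5

-24/5


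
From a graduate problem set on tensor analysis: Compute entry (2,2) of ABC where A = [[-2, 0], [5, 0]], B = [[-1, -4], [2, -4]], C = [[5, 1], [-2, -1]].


(ABC)_{22} = sum_m (AB)_{2m} C_{m2}. First compute row 2 of AB.
(AB)_{21} = 5*-1 + 0*2 = -5
(AB)_{22} = 5*-4 + 0*-4 = -20
Now contract with column 2 of C:
(AB)_{21} * C_{12} = -5 * 1 = -5
(AB)_{22} * C_{22} = -20 * -1 = 20
(ABC)_{22} = -5 + 20 = 15

15


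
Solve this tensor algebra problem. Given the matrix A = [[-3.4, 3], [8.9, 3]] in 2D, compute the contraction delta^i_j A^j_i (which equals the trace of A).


The contraction (trace) of a rank-2 tensor is the sum of its diagonal elements.
Diagonal entries: A[1,1] = -3.4, A[2,2] = 3
Tr(A) = -3.4 + 3 = -0.4

-0.4


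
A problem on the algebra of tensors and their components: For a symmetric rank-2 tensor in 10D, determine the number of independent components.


A symmetric rank-2 tensor in d dimensions has d(d+1)/2 independent components.
d = 10
d(d+1)/2 = 10 * 11 / 2 = 110 / 2 = 55

55


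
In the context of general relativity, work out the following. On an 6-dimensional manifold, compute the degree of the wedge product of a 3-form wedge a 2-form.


The degree of a wedge product is the sum of the degrees of the individual forms.
Degrees: 3, 2
Total degree = 3 + 2 = 5

5


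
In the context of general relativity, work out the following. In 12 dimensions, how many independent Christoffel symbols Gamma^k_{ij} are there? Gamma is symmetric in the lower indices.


Christoffel symbols Gamma^k_{ij} are symmetric in i,j, so there are d * d(d+1)/2 independent symbols.
d = 12
d(d+1)/2 = 12 * 13 / 2 = 78
Total = 12 * 78 = 936

936


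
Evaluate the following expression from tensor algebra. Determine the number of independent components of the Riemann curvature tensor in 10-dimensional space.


The Riemann tensor in d dimensions has d^2(d^2 - 1)/12 independent components.
d = 10, so d^2 = 100
d^2 - 1 = 99
d^2(d^2 - 1) = 100 * 99 = 9900
Divide by 12: 9900 / 12 = 825

825


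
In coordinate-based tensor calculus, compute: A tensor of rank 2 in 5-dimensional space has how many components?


The number of components of a rank-r tensor in d dimensions is d^r.
Here d = 5 and r = 2.
5^2 = 25

25


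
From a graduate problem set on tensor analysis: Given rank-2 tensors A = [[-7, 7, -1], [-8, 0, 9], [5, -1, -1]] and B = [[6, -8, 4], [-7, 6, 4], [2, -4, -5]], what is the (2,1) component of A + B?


Tensor addition is component-wise: (A + B)_{ij} = A_{ij} + B_{ij}.
A_{21} = -8
B_{21} = -7
(A + B)_{21} = -8 + -7 = -15

-15


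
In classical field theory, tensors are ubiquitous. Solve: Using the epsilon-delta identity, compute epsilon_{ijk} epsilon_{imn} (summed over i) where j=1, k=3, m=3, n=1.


Using the identity: epsilon_{ijk} epsilon_{imn} = delta_{jm} delta_{kn} - delta_{jn} delta_{km}.
delta_{13} = 0
delta_{31} = 0
delta_{11} = 1
delta_{33} = 1
Result = 0 * 0 - 1 * 1 = 0 - 1 = -1

-1


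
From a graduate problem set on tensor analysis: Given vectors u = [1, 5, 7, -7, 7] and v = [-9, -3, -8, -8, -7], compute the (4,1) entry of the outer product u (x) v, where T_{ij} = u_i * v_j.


The outer product entry T_{ij} = u_i * v_j.
We need i=4, j=1.
u_4 = -7, v_1 = -9
T_{4,1} = -7 * -9 = 63

63


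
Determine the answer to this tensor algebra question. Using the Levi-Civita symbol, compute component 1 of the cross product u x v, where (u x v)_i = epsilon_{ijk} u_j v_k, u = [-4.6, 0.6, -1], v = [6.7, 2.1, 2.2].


(u x v)_1 = sum_{j,k} epsilon_{1jk} u_j v_k. Only permutations of (1,2,3) contribute; the two non-zero terms are:
eps_{123} u_2 v_3 = 1 * 0.6 * 2.2 = 1.32
eps_{132} u_3 v_2 = -1 * -1 * 2.1 = 2.1
(u x v)_1 = 3.42

3.42


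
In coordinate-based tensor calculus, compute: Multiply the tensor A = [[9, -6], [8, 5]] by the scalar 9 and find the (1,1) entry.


Scalar multiplication: (cA)_{ij} = c * A_{ij}.
c = 9
A_{11} = 9
(cA)_{11} = 9 * 9 = 81

81


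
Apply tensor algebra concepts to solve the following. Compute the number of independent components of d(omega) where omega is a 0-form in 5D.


The exterior derivative of a p-form is a (p+1)-form.
Its number of independent components is C(n, p+1).
n = 5, p+1 = 1
C(5, 1) = 5

5


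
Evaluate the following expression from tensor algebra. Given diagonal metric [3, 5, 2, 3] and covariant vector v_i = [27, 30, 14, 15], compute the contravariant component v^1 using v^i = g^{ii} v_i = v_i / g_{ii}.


To raise an index with a diagonal metric: v^i = v_i / g_{ii}.
For index 1: v_1 = 27, g_{11} = 3
v^1 = 27 / 3 = 9

9


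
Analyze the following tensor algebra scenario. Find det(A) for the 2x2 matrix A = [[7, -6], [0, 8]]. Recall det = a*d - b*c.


For a 2x2 matrix [[a, b], [c, d]], det = a*d - b*c.
a = 7, b = -6, c = 0, d = 8
a*d = 7 * 8 = 56
b*c = -6 * 0 = 0
det = 56 - 0 = 56

56


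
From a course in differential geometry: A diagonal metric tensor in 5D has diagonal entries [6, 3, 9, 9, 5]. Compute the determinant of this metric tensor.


For a diagonal metric, the determinant is the product of diagonal entries.
Diagonal entries: 6, 3, 9, 9, 5
det(g) = 6 * 3 * 9 * 9 * 5 = 7290

7290


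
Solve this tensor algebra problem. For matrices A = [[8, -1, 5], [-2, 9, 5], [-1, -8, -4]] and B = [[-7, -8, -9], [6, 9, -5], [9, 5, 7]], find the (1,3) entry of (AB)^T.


(AB)^T_{ij} = (AB)_{ji} = sum_k A_{jk} B_{ki}.
For i=1, j=3 we need (AB)_{31}:
A_{31} * B_{11} = -1 * -7 = 7
A_{32} * B_{21} = -8 * 6 = -48
A_{33} * B_{31} = -4 * 9 = -36
Sum = 7 + -48 + -36 = -77

-77


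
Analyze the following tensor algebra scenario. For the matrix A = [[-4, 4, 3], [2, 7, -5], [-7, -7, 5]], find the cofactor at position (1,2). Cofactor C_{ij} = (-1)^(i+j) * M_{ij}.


To find cofactor C_{12}, delete row 1 and column 2.
The resulting 2x2 submatrix is: [[2, -5], [-7, 5]]
Minor M_{12} = 2*5 - -5*-7
  = 10 - 35 = -25
Sign = (-1)^(1+2) = (-1)^3 = -1
Cofactor C_{12} = -1 * -25 = 25

25


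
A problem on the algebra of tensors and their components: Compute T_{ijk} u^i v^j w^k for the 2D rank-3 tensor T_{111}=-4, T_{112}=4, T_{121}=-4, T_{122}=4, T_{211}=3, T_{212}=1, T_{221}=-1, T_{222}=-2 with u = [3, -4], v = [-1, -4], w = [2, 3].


S = sum over i,j,k of T_{ijk} u_i v_j w_k. Expanding all 8 terms:
T_{111}*u_1*v_1*w_1 = -4*3*-1*2 = 24  (running total: 24)
T_{112}*u_1*v_1*w_2 = 4*3*-1*3 = -36  (running total: -12)
T_{121}*u_1*v_2*w_1 = -4*3*-4*2 = 96  (running total: 84)
T_{122}*u_1*v_2*w_2 = 4*3*-4*3 = -144  (running total: -60)
T_{211}*u_2*v_1*w_1 = 3*-4*-1*2 = 24  (running total: -36)
T_{212}*u_2*v_1*w_2 = 1*-4*-1*3 = 12  (running total: -24)
T_{221}*u_2*v_2*w_1 = -1*-4*-4*2 = -32  (running total: -56)
T_{222}*u_2*v_2*w_2 = -2*-4*-4*3 = -96  (running total: -152)
S = -152

-152


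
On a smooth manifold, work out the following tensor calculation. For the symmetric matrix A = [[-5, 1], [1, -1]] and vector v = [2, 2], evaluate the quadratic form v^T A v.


First compute Av:
(Av)_1 = -5*2 + 1*2 = -8
(Av)_2 = 1*2 + -1*2 = 0
Av = [-8, 0]
Then v^T (Av) = 2*-8 + 2*0
= -16 + 0 = -16

-16


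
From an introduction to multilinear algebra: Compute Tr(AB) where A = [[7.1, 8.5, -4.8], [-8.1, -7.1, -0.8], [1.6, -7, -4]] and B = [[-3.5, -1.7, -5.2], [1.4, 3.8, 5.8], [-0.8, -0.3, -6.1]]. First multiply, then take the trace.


Tr(AB) = sum_i (AB)_{ii} where (AB)_{ii} = sum_k A_{ik} B_{ki}.
(AB)_{11} = 7.1*-3.5 + 8.5*1.4 + -4.8*-0.8 = -9.11
(AB)_{22} = -8.1*-1.7 + -7.1*3.8 + -0.8*-0.3 = -12.97
(AB)_{33} = 1.6*-5.2 + -7*5.8 + -4*-6.1 = -24.52
Tr(AB) = -9.11 + -12.97 + -24.52 = -46.6

-46.6


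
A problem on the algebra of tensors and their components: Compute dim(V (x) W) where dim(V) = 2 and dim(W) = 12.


The dimension of a tensor product is the product of dimensions.
dim(V) = 2, dim(W) = 12
dim(V (x) W) = 2 * 12 = 24

24


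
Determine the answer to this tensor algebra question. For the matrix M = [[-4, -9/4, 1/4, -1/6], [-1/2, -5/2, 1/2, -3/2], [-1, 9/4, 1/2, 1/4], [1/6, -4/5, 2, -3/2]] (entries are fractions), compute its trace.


The trace is the sum of diagonal entries.
Diagonal: M[1,1] = -4, M[2,2] = -5/2, M[3,3] = 1/2, M[4,4] = -3/2
Tr(M) = -4 + -5/2 + 1/2 + -3/2
Computing step by step:
After adding M[1,1]: -4
After adding M[2,2]: -13/2
After adding M[3,3]: -6
After adding M[4,4]: -15/2
Tr(M) = -15/2

-15/2


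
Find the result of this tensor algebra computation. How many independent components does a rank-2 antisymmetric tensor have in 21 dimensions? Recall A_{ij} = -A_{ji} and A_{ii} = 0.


An antisymmetric rank-2 tensor satisfies A_{ij} = -A_{ji}, so diagonal entries are zero.
The independent components are the upper-triangular entries: C(n, 2) = n(n-1)/2.
n = 21
C(21, 2) = 21 * 20 / 2 = 420 / 2 = 210

210


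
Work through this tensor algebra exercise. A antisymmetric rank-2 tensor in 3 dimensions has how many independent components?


A antisymmetric rank-2 tensor in d dimensions has d(d-1)/2 independent components.
d = 3
d(d-1)/2 = 3 * 2 / 2 = 6 / 2 = 3

3


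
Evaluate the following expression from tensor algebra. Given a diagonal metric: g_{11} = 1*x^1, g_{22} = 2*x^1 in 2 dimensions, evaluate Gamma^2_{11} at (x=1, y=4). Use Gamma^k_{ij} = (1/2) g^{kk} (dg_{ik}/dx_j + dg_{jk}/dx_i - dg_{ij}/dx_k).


For a diagonal metric, Gamma^k_{ij} = (1/2) g^{kk} (dg_{ik}/dx_j + dg_{jk}/dx_i - dg_{ij}/dx_k).
The metric is diagonal, so g_{ab} = 0 for a != b.
At the given point: g_{11} = 1, g_{22} = 2
g^{22} = 1/2
dg_{12}/dx_1 = 0 (off-diagonal)
dg_{12}/dx_1 = 0 (off-diagonal)
dg_{11}/dx_2 = dg_{11}/dx_2 = 0
Numerator = 0 + 0 - 0 = 0
Gamma^2_{11} = 0 / (2 * 2) = 0

0


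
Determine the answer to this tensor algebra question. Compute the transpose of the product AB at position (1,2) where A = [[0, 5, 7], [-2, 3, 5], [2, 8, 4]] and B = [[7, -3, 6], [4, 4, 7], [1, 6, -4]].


(AB)^T_{ij} = (AB)_{ji} = sum_k A_{jk} B_{ki}.
For i=1, j=2 we need (AB)_{21}:
A_{21} * B_{11} = -2 * 7 = -14
A_{22} * B_{21} = 3 * 4 = 12
A_{23} * B_{31} = 5 * 1 = 5
Sum = -14 + 12 + 5 = 3

3


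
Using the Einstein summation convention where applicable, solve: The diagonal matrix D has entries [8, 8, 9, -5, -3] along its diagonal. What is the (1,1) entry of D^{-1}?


For a diagonal matrix, the inverse has entries (D^{-1})_{ii} = 1/d_{ii}.
The diagonal entries are: d_{11} = 8, d_{22} = 8, d_{33} = 9, d_{44} = -5, d_{55} = -3
We need (D^{-1})_{11} = 1/d_{11} = 1/8 = 1/8

1/8


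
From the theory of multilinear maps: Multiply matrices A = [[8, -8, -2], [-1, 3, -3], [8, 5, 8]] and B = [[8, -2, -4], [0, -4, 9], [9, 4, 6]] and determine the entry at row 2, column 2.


(AB)_{ij} = sum_k A_{ik} B_{kj}.
For i=2, j=2:
A_{21} * B_{12} = -1 * -2 = 2
A_{22} * B_{22} = 3 * -4 = -12
A_{23} * B_{32} = -3 * 4 = -12
Sum = 2 + -12 + -12 = -22

-22


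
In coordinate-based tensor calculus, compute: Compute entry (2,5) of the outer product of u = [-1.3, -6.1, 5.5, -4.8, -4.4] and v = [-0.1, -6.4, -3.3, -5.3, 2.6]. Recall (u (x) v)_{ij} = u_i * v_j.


The outer product entry T_{ij} = u_i * v_j.
We need i=2, j=5.
u_2 = -6.1, v_5 = 2.6
T_{2,5} = -6.1 * 2.6 = -15.86

-15.86


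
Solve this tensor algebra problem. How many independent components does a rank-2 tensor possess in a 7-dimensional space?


The number of components of a rank-r tensor in d dimensions is d^r.
Here d = 7 and r = 2.
7^2 = 49

49


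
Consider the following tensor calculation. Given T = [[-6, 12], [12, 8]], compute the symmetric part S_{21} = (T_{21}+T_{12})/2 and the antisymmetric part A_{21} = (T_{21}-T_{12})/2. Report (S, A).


T_{21} = 12
T_{12} = 12
S_{21} = (12 + 12)/2 = 24/2 = 12
A_{21} = (12 - 12)/2 = 0/2 = 0
Check: S + A = 12 + 0 = 12 = T_{21}.

(12, 0)


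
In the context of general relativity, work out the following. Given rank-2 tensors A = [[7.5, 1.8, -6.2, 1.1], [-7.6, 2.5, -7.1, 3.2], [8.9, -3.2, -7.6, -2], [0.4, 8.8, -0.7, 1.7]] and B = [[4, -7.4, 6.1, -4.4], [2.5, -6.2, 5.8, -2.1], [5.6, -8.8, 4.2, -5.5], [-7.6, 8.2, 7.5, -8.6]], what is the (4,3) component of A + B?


Tensor addition is component-wise: (A + B)_{ij} = A_{ij} + B_{ij}.
A_{43} = -0.7
B_{43} = 7.5
(A + B)_{43} = -0.7 + 7.5 = 6.8

6.8


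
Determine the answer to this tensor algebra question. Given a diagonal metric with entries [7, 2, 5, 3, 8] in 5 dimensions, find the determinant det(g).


For a diagonal metric, the determinant is the product of diagonal entries.
Diagonal entries: 7, 2, 5, 3, 8
det(g) = 7 * 2 * 5 * 3 * 8 = 1680

1680


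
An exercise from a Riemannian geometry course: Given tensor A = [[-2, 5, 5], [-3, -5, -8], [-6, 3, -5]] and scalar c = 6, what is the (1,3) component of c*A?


Scalar multiplication: (cA)_{ij} = c * A_{ij}.
c = 6
A_{13} = 5
(cA)_{13} = 6 * 5 = 30

30


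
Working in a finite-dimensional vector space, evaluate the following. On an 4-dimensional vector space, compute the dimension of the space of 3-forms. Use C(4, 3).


The dimension of the space of p-forms on an n-dimensional space is C(n, p).
n = 4, p = 3
C(4, 3) = 4! / (3! * 1!) = 4

4


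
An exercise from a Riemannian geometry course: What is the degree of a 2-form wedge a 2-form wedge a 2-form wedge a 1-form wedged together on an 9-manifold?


The degree of a wedge product is the sum of the degrees of the individual forms.
Degrees: 2, 2, 2, 1
Total degree = 2 + 2 + 2 + 1 = 7

7


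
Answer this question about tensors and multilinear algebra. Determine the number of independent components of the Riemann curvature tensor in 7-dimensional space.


The Riemann tensor in d dimensions has d^2(d^2 - 1)/12 independent components.
d = 7, so d^2 = 49
d^2 - 1 = 48
d^2(d^2 - 1) = 49 * 48 = 2352
Divide by 12: 2352 / 12 = 196

196


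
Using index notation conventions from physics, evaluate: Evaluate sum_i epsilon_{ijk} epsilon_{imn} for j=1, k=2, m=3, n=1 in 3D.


Using the identity: epsilon_{ijk} epsilon_{imn} = delta_{jm} delta_{kn} - delta_{jn} delta_{km}.
delta_{13} = 0
delta_{21} = 0
delta_{11} = 1
delta_{23} = 0
Result = 0 * 0 - 1 * 0 = 0 - 0 = 0

0


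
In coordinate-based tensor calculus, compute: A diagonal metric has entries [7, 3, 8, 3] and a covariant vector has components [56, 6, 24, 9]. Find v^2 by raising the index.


To raise an index with a diagonal metric: v^i = v_i / g_{ii}.
For index 2: v_2 = 6, g_{22} = 3
v^2 = 6 / 3 = 2

2


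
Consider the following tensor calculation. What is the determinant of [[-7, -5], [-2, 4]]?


For a 2x2 matrix [[a, b], [c, d]], det = a*d - b*c.
a = -7, b = -5, c = -2, d = 4
a*d = -7 * 4 = -28
b*c = -5 * -2 = 10
det = -28 - 10 = -38

-38


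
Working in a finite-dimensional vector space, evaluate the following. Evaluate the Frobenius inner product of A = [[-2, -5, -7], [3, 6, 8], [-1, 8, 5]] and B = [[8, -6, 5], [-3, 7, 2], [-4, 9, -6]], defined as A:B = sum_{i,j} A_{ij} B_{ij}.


A:B = sum over all i,j of A_{ij} * B_{ij}.
Row 1: -2*8=-16, -5*-6=30, -7*5=-35 => row sum = -21
Row 2: 3*-3=-9, 6*7=42, 8*2=16 => row sum = 49
Row 3: -1*-4=4, 8*9=72, 5*-6=-30 => row sum = 46
Total = -21 + 49 + 46 = 74

74


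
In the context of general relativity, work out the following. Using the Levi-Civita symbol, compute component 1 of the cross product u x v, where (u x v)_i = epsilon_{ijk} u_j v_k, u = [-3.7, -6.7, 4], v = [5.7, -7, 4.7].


(u x v)_1 = sum_{j,k} epsilon_{1jk} u_j v_k. Only permutations of (1,2,3) contribute; the two non-zero terms are:
eps_{123} u_2 v_3 = 1 * -6.7 * 4.7 = -31.49
eps_{132} u_3 v_2 = -1 * 4 * -7 = 28
(u x v)_1 = -3.49

-3.49


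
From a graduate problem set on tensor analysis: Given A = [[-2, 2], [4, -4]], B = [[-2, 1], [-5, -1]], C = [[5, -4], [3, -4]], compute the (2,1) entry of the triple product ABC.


(ABC)_{21} = sum_m (AB)_{2m} C_{m1}. First compute row 2 of AB.
(AB)_{21} = 4*-2 + -4*-5 = 12
(AB)_{22} = 4*1 + -4*-1 = 8
Now contract with column 1 of C:
(AB)_{21} * C_{11} = 12 * 5 = 60
(AB)_{22} * C_{21} = 8 * 3 = 24
(ABC)_{21} = 60 + 24 = 84

84


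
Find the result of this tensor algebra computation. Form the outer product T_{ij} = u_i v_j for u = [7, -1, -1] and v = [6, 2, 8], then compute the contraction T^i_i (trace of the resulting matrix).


The outer product gives T_{ij} = u_i v_j.
The trace (contraction) is Tr(T) = sum_i T_{ii} = sum_i u_i v_i.
Diagonal entries:
T_{11} = u_1 * v_1 = 7 * 6 = 42
T_{22} = u_2 * v_2 = -1 * 2 = -2
T_{33} = u_3 * v_3 = -1 * 8 = -8
Tr(T) = 42 + -2 + -8 = 32

32


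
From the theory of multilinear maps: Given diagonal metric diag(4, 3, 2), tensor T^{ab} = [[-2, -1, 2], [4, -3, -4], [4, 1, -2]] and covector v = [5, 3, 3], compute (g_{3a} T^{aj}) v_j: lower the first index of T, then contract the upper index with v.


Step 1: lower the first index. For a diagonal metric, g_{ia} T^{aj} = g_{ii} T^{ij} (no sum on i).
g_{33} = 2
S_3{}^1 = 2 * T^{31} = 2 * 4 = 8
S_3{}^2 = 2 * T^{32} = 2 * 1 = 2
S_3{}^3 = 2 * T^{33} = 2 * -2 = -4
Step 2: contract S_3{}^j with v_j.
S_3{}^1 * v_1 = 8 * 5 = 40
S_3{}^2 * v_2 = 2 * 3 = 6
S_3{}^3 * v_3 = -4 * 3 = -12
Result = 40 + 6 + -12 = 34

34


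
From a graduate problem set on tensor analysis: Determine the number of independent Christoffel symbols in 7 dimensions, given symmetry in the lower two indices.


Christoffel symbols Gamma^k_{ij} are symmetric in i,j, so there are d * d(d+1)/2 independent symbols.
d = 7
d(d+1)/2 = 7 * 8 / 2 = 28
Total = 7 * 28 = 196

196


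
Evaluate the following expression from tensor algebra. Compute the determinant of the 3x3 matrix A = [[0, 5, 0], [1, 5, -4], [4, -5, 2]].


Expanding along the first row, det(A) = a11*M_11 - a12*M_12 + a13*M_13, where M_1j is the (1,j) minor.
Minor M_11 = 5*2 - -4*-5 = -10
Minor M_12 = 1*2 - -4*4 = 18
Minor M_13 = 1*-5 - 5*4 = -25
det = 0*(-10) - 5*(18) + 0*(-25)
    = 0 - 90 + 0
    = -90

-90


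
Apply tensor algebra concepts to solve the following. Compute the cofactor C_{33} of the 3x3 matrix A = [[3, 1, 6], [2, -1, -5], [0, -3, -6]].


To find cofactor C_{33}, delete row 3 and column 3.
The resulting 2x2 submatrix is: [[3, 1], [2, -1]]
Minor M_{33} = 3*-1 - 1*2
  = -3 - 2 = -5
Sign = (-1)^(3+3) = (-1)^6 = 1
Cofactor C_{33} = 1 * -5 = -5

-5


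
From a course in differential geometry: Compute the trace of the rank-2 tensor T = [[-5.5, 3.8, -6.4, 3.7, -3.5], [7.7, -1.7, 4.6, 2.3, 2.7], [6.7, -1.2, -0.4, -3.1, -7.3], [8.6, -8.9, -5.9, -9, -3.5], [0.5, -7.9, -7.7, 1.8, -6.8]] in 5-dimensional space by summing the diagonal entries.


The contraction (trace) of a rank-2 tensor is the sum of its diagonal elements.
Diagonal entries: A[1,1] = -5.5, A[2,2] = -1.7, A[3,3] = -0.4, A[4,4] = -9, A[5,5] = -6.8
Tr(A) = -5.5 + -1.7 + -0.4 + -9 + -6.8 = -23.4

-23.4


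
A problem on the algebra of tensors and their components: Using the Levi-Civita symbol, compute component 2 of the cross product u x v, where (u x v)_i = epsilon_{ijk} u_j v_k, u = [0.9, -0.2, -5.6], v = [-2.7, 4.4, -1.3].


(u x v)_2 = sum_{j,k} epsilon_{2jk} u_j v_k. Only permutations of (1,2,3) contribute; the two non-zero terms are:
eps_{213} u_1 v_3 = -1 * 0.9 * -1.3 = 1.17
eps_{231} u_3 v_1 = 1 * -5.6 * -2.7 = 15.12
(u x v)_2 = 16.29

16.29


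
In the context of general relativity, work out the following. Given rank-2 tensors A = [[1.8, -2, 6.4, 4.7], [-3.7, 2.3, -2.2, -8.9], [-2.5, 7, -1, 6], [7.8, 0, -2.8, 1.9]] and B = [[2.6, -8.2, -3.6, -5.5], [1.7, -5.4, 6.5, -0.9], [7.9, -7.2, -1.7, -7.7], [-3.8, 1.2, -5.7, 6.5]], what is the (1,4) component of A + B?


Tensor addition is component-wise: (A + B)_{ij} = A_{ij} + B_{ij}.
A_{14} = 4.7
B_{14} = -5.5
(A + B)_{14} = 4.7 + -5.5 = -0.8

-0.8


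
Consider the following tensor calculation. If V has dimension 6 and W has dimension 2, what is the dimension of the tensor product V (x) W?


The dimension of a tensor product is the product of dimensions.
dim(V) = 6, dim(W) = 2
dim(V (x) W) = 6 * 2 = 12

12


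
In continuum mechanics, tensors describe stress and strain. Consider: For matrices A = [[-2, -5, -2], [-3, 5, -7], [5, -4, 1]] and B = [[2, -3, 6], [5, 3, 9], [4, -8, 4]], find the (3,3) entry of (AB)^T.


(AB)^T_{ij} = (AB)_{ji} = sum_k A_{jk} B_{ki}.
For i=3, j=3 we need (AB)_{33}:
A_{31} * B_{13} = 5 * 6 = 30
A_{32} * B_{23} = -4 * 9 = -36
A_{33} * B_{33} = 1 * 4 = 4
Sum = 30 + -36 + 4 = -2

-2
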